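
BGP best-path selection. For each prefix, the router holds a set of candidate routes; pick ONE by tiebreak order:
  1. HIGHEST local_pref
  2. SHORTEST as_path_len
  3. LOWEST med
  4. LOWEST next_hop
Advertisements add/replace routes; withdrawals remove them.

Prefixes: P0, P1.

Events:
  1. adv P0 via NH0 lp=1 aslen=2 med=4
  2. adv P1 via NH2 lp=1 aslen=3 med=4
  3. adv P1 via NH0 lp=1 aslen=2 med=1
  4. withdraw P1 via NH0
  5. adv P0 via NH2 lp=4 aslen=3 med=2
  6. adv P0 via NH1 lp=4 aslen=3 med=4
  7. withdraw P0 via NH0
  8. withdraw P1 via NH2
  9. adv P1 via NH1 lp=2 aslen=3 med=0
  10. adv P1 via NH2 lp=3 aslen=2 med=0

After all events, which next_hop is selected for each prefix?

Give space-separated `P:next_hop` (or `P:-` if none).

Op 1: best P0=NH0 P1=-
Op 2: best P0=NH0 P1=NH2
Op 3: best P0=NH0 P1=NH0
Op 4: best P0=NH0 P1=NH2
Op 5: best P0=NH2 P1=NH2
Op 6: best P0=NH2 P1=NH2
Op 7: best P0=NH2 P1=NH2
Op 8: best P0=NH2 P1=-
Op 9: best P0=NH2 P1=NH1
Op 10: best P0=NH2 P1=NH2

Answer: P0:NH2 P1:NH2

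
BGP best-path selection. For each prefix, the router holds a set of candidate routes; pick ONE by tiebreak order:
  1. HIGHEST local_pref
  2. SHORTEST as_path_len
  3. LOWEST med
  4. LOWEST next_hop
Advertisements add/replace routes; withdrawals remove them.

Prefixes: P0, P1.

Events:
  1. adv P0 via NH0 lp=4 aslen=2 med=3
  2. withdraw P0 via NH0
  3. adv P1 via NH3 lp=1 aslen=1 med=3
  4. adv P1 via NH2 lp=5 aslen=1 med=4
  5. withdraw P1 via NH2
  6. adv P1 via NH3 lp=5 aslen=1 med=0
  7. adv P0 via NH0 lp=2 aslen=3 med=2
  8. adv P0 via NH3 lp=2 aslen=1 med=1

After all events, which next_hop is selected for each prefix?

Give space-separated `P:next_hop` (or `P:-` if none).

Op 1: best P0=NH0 P1=-
Op 2: best P0=- P1=-
Op 3: best P0=- P1=NH3
Op 4: best P0=- P1=NH2
Op 5: best P0=- P1=NH3
Op 6: best P0=- P1=NH3
Op 7: best P0=NH0 P1=NH3
Op 8: best P0=NH3 P1=NH3

Answer: P0:NH3 P1:NH3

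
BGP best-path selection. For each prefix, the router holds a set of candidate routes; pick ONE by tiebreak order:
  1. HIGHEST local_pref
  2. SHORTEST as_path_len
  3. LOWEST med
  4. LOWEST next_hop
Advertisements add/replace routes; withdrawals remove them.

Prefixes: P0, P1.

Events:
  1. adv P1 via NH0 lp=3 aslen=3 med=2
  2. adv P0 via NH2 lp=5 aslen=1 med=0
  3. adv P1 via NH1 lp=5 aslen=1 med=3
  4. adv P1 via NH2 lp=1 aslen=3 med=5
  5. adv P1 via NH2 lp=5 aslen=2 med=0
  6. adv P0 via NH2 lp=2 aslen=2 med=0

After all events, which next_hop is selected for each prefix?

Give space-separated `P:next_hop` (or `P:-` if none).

Answer: P0:NH2 P1:NH1

Derivation:
Op 1: best P0=- P1=NH0
Op 2: best P0=NH2 P1=NH0
Op 3: best P0=NH2 P1=NH1
Op 4: best P0=NH2 P1=NH1
Op 5: best P0=NH2 P1=NH1
Op 6: best P0=NH2 P1=NH1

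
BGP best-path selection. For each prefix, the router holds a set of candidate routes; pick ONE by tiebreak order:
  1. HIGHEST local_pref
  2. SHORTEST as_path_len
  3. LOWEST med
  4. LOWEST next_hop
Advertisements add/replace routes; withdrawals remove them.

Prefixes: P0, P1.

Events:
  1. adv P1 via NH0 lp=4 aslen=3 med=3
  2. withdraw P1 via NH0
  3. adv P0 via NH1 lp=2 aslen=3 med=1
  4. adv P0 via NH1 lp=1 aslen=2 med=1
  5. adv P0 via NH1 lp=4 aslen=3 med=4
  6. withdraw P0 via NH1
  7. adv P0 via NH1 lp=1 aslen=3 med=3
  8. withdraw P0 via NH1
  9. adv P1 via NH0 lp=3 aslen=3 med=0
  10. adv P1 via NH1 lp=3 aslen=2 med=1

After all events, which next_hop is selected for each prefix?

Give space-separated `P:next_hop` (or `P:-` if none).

Answer: P0:- P1:NH1

Derivation:
Op 1: best P0=- P1=NH0
Op 2: best P0=- P1=-
Op 3: best P0=NH1 P1=-
Op 4: best P0=NH1 P1=-
Op 5: best P0=NH1 P1=-
Op 6: best P0=- P1=-
Op 7: best P0=NH1 P1=-
Op 8: best P0=- P1=-
Op 9: best P0=- P1=NH0
Op 10: best P0=- P1=NH1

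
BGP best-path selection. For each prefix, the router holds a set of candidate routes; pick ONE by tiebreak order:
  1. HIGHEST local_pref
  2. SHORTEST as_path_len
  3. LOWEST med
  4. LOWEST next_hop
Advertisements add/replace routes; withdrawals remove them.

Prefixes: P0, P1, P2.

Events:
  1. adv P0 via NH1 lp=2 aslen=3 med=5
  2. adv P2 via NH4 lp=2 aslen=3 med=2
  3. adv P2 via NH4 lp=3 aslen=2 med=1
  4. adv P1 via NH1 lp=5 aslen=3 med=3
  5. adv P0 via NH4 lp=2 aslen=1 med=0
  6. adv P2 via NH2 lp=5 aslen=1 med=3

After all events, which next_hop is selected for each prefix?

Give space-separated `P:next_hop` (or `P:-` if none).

Answer: P0:NH4 P1:NH1 P2:NH2

Derivation:
Op 1: best P0=NH1 P1=- P2=-
Op 2: best P0=NH1 P1=- P2=NH4
Op 3: best P0=NH1 P1=- P2=NH4
Op 4: best P0=NH1 P1=NH1 P2=NH4
Op 5: best P0=NH4 P1=NH1 P2=NH4
Op 6: best P0=NH4 P1=NH1 P2=NH2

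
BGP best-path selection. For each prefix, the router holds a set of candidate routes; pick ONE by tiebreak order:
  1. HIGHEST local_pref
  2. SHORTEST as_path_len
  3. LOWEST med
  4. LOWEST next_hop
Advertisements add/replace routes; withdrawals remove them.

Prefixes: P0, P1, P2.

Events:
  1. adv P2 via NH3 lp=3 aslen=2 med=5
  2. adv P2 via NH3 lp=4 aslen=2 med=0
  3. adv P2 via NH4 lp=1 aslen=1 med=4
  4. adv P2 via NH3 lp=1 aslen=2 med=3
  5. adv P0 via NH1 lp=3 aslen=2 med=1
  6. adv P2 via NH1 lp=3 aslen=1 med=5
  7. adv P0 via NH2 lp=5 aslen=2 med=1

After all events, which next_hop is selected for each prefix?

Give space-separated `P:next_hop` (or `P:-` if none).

Op 1: best P0=- P1=- P2=NH3
Op 2: best P0=- P1=- P2=NH3
Op 3: best P0=- P1=- P2=NH3
Op 4: best P0=- P1=- P2=NH4
Op 5: best P0=NH1 P1=- P2=NH4
Op 6: best P0=NH1 P1=- P2=NH1
Op 7: best P0=NH2 P1=- P2=NH1

Answer: P0:NH2 P1:- P2:NH1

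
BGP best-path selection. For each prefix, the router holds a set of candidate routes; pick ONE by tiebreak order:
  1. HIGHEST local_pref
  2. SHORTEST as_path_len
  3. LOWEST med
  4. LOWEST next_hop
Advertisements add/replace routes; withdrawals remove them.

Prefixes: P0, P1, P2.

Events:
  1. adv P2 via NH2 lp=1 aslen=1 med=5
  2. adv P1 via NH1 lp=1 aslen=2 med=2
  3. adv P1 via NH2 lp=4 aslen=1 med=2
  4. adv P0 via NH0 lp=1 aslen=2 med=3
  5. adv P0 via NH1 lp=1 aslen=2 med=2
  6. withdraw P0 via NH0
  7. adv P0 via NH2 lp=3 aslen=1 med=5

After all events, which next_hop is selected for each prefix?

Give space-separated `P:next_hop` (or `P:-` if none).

Answer: P0:NH2 P1:NH2 P2:NH2

Derivation:
Op 1: best P0=- P1=- P2=NH2
Op 2: best P0=- P1=NH1 P2=NH2
Op 3: best P0=- P1=NH2 P2=NH2
Op 4: best P0=NH0 P1=NH2 P2=NH2
Op 5: best P0=NH1 P1=NH2 P2=NH2
Op 6: best P0=NH1 P1=NH2 P2=NH2
Op 7: best P0=NH2 P1=NH2 P2=NH2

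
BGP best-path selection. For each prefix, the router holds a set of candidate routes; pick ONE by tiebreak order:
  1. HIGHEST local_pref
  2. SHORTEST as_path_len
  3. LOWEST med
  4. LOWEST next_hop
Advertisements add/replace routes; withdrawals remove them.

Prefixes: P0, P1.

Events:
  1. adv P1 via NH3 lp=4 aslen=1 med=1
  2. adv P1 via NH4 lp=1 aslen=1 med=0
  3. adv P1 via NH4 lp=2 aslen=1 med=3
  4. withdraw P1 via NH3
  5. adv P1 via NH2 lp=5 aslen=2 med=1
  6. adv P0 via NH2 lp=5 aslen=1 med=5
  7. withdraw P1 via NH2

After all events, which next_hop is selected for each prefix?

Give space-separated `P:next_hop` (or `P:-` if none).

Answer: P0:NH2 P1:NH4

Derivation:
Op 1: best P0=- P1=NH3
Op 2: best P0=- P1=NH3
Op 3: best P0=- P1=NH3
Op 4: best P0=- P1=NH4
Op 5: best P0=- P1=NH2
Op 6: best P0=NH2 P1=NH2
Op 7: best P0=NH2 P1=NH4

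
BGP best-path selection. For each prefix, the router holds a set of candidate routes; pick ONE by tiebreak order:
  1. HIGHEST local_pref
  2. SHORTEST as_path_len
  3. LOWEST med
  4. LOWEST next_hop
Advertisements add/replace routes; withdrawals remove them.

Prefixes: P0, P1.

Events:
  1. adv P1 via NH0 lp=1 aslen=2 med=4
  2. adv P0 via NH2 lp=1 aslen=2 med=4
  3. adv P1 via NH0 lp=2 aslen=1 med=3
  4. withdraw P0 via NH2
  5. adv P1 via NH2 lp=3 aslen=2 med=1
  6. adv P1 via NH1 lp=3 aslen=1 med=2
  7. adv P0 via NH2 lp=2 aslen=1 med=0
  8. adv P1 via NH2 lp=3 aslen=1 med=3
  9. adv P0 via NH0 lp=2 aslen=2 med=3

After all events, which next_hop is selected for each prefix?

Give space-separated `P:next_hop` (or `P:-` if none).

Op 1: best P0=- P1=NH0
Op 2: best P0=NH2 P1=NH0
Op 3: best P0=NH2 P1=NH0
Op 4: best P0=- P1=NH0
Op 5: best P0=- P1=NH2
Op 6: best P0=- P1=NH1
Op 7: best P0=NH2 P1=NH1
Op 8: best P0=NH2 P1=NH1
Op 9: best P0=NH2 P1=NH1

Answer: P0:NH2 P1:NH1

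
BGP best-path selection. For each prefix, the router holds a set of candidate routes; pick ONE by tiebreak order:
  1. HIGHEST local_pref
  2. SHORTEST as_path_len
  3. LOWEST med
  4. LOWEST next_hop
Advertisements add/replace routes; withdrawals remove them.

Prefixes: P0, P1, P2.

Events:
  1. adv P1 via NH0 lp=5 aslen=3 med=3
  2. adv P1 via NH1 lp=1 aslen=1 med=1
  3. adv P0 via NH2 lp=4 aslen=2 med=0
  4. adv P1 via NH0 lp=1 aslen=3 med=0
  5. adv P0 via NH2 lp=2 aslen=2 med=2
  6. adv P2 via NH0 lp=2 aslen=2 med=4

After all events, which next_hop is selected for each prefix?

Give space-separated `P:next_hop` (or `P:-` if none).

Op 1: best P0=- P1=NH0 P2=-
Op 2: best P0=- P1=NH0 P2=-
Op 3: best P0=NH2 P1=NH0 P2=-
Op 4: best P0=NH2 P1=NH1 P2=-
Op 5: best P0=NH2 P1=NH1 P2=-
Op 6: best P0=NH2 P1=NH1 P2=NH0

Answer: P0:NH2 P1:NH1 P2:NH0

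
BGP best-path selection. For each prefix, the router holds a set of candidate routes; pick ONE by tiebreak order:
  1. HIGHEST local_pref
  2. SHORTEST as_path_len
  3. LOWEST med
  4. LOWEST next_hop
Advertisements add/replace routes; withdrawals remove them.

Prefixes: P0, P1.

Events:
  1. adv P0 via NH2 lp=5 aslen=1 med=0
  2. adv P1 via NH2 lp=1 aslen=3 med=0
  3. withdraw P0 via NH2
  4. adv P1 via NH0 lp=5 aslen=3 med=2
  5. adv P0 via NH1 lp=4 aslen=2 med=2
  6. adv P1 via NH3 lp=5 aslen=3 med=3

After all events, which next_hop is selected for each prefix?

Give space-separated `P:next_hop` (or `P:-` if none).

Answer: P0:NH1 P1:NH0

Derivation:
Op 1: best P0=NH2 P1=-
Op 2: best P0=NH2 P1=NH2
Op 3: best P0=- P1=NH2
Op 4: best P0=- P1=NH0
Op 5: best P0=NH1 P1=NH0
Op 6: best P0=NH1 P1=NH0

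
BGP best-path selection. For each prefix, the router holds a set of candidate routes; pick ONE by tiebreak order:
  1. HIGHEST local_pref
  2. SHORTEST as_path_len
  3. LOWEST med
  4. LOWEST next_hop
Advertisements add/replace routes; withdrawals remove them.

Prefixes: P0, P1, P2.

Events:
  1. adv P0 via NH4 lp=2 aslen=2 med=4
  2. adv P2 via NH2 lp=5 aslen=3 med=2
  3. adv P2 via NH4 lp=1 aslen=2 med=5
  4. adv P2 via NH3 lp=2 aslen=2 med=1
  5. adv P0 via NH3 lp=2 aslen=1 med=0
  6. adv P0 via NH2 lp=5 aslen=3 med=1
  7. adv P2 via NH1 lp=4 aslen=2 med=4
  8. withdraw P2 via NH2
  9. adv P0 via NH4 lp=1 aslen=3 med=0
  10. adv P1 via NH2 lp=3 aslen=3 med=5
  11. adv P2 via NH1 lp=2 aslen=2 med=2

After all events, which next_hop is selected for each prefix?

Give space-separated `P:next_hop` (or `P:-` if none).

Answer: P0:NH2 P1:NH2 P2:NH3

Derivation:
Op 1: best P0=NH4 P1=- P2=-
Op 2: best P0=NH4 P1=- P2=NH2
Op 3: best P0=NH4 P1=- P2=NH2
Op 4: best P0=NH4 P1=- P2=NH2
Op 5: best P0=NH3 P1=- P2=NH2
Op 6: best P0=NH2 P1=- P2=NH2
Op 7: best P0=NH2 P1=- P2=NH2
Op 8: best P0=NH2 P1=- P2=NH1
Op 9: best P0=NH2 P1=- P2=NH1
Op 10: best P0=NH2 P1=NH2 P2=NH1
Op 11: best P0=NH2 P1=NH2 P2=NH3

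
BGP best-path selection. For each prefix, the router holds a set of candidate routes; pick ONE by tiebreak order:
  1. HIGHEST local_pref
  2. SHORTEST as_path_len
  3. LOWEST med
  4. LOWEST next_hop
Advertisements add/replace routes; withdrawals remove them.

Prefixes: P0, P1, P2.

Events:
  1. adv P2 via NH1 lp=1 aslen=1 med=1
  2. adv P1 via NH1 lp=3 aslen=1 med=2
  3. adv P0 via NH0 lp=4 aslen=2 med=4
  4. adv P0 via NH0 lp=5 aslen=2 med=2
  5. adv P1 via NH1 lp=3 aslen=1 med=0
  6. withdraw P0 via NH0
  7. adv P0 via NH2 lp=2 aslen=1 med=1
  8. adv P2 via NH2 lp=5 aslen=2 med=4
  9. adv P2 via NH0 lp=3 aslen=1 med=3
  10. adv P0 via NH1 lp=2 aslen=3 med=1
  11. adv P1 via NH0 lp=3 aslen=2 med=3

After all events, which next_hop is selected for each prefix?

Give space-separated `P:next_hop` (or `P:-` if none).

Op 1: best P0=- P1=- P2=NH1
Op 2: best P0=- P1=NH1 P2=NH1
Op 3: best P0=NH0 P1=NH1 P2=NH1
Op 4: best P0=NH0 P1=NH1 P2=NH1
Op 5: best P0=NH0 P1=NH1 P2=NH1
Op 6: best P0=- P1=NH1 P2=NH1
Op 7: best P0=NH2 P1=NH1 P2=NH1
Op 8: best P0=NH2 P1=NH1 P2=NH2
Op 9: best P0=NH2 P1=NH1 P2=NH2
Op 10: best P0=NH2 P1=NH1 P2=NH2
Op 11: best P0=NH2 P1=NH1 P2=NH2

Answer: P0:NH2 P1:NH1 P2:NH2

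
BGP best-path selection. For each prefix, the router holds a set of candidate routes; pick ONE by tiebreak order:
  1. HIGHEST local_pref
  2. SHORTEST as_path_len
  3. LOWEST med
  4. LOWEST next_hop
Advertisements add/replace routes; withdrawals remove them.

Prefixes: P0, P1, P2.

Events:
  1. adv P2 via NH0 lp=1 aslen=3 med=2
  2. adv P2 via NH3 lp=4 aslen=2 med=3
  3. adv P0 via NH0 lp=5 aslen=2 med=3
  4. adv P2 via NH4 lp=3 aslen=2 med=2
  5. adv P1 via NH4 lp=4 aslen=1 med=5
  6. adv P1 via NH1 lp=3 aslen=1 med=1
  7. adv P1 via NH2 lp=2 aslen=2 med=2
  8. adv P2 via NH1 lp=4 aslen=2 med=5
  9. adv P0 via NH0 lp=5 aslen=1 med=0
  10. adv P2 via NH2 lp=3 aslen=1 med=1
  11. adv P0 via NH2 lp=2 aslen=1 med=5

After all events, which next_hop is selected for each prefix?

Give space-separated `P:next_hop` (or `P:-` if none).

Op 1: best P0=- P1=- P2=NH0
Op 2: best P0=- P1=- P2=NH3
Op 3: best P0=NH0 P1=- P2=NH3
Op 4: best P0=NH0 P1=- P2=NH3
Op 5: best P0=NH0 P1=NH4 P2=NH3
Op 6: best P0=NH0 P1=NH4 P2=NH3
Op 7: best P0=NH0 P1=NH4 P2=NH3
Op 8: best P0=NH0 P1=NH4 P2=NH3
Op 9: best P0=NH0 P1=NH4 P2=NH3
Op 10: best P0=NH0 P1=NH4 P2=NH3
Op 11: best P0=NH0 P1=NH4 P2=NH3

Answer: P0:NH0 P1:NH4 P2:NH3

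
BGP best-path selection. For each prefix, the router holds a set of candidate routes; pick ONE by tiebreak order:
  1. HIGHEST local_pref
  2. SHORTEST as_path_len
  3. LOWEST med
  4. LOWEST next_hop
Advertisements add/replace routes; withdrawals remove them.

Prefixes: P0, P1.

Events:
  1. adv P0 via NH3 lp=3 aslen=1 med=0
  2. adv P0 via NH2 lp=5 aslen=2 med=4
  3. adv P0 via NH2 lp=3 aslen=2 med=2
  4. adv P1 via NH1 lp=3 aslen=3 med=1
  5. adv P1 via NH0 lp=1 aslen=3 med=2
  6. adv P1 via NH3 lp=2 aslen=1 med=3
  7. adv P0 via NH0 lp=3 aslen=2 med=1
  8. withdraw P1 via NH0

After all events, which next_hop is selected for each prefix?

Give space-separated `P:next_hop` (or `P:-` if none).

Answer: P0:NH3 P1:NH1

Derivation:
Op 1: best P0=NH3 P1=-
Op 2: best P0=NH2 P1=-
Op 3: best P0=NH3 P1=-
Op 4: best P0=NH3 P1=NH1
Op 5: best P0=NH3 P1=NH1
Op 6: best P0=NH3 P1=NH1
Op 7: best P0=NH3 P1=NH1
Op 8: best P0=NH3 P1=NH1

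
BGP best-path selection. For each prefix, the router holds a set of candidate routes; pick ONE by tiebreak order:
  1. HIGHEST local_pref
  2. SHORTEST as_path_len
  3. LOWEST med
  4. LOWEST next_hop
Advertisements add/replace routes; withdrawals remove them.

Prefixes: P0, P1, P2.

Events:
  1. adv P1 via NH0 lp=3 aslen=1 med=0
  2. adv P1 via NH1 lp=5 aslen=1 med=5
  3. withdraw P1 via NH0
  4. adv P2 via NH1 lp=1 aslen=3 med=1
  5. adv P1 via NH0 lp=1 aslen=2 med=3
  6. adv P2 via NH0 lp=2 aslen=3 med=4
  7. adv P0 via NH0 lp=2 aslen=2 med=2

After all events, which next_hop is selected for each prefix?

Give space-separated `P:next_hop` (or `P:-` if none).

Answer: P0:NH0 P1:NH1 P2:NH0

Derivation:
Op 1: best P0=- P1=NH0 P2=-
Op 2: best P0=- P1=NH1 P2=-
Op 3: best P0=- P1=NH1 P2=-
Op 4: best P0=- P1=NH1 P2=NH1
Op 5: best P0=- P1=NH1 P2=NH1
Op 6: best P0=- P1=NH1 P2=NH0
Op 7: best P0=NH0 P1=NH1 P2=NH0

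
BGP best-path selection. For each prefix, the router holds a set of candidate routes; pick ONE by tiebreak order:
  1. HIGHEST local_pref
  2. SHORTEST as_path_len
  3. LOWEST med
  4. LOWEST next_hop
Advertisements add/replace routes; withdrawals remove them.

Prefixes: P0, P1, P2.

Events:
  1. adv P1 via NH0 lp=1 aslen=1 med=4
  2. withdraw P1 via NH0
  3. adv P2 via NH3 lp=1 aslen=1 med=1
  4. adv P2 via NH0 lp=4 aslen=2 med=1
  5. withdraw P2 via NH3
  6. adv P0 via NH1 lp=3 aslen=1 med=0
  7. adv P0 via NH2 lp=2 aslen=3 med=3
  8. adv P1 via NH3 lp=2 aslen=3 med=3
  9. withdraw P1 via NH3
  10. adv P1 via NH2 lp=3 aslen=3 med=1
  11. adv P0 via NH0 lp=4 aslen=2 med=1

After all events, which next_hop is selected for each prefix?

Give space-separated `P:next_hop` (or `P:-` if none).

Answer: P0:NH0 P1:NH2 P2:NH0

Derivation:
Op 1: best P0=- P1=NH0 P2=-
Op 2: best P0=- P1=- P2=-
Op 3: best P0=- P1=- P2=NH3
Op 4: best P0=- P1=- P2=NH0
Op 5: best P0=- P1=- P2=NH0
Op 6: best P0=NH1 P1=- P2=NH0
Op 7: best P0=NH1 P1=- P2=NH0
Op 8: best P0=NH1 P1=NH3 P2=NH0
Op 9: best P0=NH1 P1=- P2=NH0
Op 10: best P0=NH1 P1=NH2 P2=NH0
Op 11: best P0=NH0 P1=NH2 P2=NH0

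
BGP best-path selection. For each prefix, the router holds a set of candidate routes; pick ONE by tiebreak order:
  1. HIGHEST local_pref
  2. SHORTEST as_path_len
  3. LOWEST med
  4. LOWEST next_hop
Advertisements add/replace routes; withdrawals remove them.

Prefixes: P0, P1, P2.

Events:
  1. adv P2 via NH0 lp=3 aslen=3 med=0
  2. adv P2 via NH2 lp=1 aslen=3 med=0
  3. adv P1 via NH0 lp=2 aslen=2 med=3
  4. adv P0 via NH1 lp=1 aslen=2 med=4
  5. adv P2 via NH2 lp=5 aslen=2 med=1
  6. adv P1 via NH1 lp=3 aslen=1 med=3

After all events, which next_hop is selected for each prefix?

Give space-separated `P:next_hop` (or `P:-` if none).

Answer: P0:NH1 P1:NH1 P2:NH2

Derivation:
Op 1: best P0=- P1=- P2=NH0
Op 2: best P0=- P1=- P2=NH0
Op 3: best P0=- P1=NH0 P2=NH0
Op 4: best P0=NH1 P1=NH0 P2=NH0
Op 5: best P0=NH1 P1=NH0 P2=NH2
Op 6: best P0=NH1 P1=NH1 P2=NH2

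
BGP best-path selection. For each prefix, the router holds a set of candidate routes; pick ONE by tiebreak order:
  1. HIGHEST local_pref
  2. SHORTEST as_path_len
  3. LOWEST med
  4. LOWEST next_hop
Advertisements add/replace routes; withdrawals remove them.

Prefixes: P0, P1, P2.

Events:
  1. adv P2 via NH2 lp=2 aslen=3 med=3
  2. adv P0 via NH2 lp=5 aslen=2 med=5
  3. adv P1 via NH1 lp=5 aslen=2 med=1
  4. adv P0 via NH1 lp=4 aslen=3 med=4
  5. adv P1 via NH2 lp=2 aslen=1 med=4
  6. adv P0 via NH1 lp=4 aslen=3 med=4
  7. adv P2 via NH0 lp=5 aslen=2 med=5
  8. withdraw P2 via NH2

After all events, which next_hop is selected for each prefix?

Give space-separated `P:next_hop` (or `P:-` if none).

Answer: P0:NH2 P1:NH1 P2:NH0

Derivation:
Op 1: best P0=- P1=- P2=NH2
Op 2: best P0=NH2 P1=- P2=NH2
Op 3: best P0=NH2 P1=NH1 P2=NH2
Op 4: best P0=NH2 P1=NH1 P2=NH2
Op 5: best P0=NH2 P1=NH1 P2=NH2
Op 6: best P0=NH2 P1=NH1 P2=NH2
Op 7: best P0=NH2 P1=NH1 P2=NH0
Op 8: best P0=NH2 P1=NH1 P2=NH0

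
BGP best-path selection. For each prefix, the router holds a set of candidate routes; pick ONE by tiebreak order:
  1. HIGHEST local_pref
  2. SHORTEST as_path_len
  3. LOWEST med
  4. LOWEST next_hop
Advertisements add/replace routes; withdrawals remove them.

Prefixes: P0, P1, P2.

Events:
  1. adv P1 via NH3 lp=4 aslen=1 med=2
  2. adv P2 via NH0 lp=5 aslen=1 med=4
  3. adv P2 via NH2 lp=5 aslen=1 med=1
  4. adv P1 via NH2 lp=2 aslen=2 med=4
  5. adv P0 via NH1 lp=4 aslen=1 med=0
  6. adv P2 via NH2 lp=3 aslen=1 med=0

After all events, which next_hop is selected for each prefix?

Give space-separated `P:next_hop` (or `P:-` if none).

Op 1: best P0=- P1=NH3 P2=-
Op 2: best P0=- P1=NH3 P2=NH0
Op 3: best P0=- P1=NH3 P2=NH2
Op 4: best P0=- P1=NH3 P2=NH2
Op 5: best P0=NH1 P1=NH3 P2=NH2
Op 6: best P0=NH1 P1=NH3 P2=NH0

Answer: P0:NH1 P1:NH3 P2:NH0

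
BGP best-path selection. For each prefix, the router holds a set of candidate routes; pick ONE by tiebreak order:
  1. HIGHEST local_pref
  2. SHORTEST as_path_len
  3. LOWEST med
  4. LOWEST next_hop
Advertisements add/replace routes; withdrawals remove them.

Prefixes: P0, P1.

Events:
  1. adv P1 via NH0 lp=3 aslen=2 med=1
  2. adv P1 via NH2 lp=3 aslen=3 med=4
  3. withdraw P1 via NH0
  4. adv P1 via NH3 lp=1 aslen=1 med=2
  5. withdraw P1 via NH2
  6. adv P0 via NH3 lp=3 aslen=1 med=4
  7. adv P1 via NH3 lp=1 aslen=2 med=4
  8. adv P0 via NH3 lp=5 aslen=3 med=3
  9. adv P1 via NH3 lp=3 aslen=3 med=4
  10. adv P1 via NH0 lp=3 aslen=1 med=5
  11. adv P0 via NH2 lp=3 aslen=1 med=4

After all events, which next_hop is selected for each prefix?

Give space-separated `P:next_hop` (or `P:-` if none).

Answer: P0:NH3 P1:NH0

Derivation:
Op 1: best P0=- P1=NH0
Op 2: best P0=- P1=NH0
Op 3: best P0=- P1=NH2
Op 4: best P0=- P1=NH2
Op 5: best P0=- P1=NH3
Op 6: best P0=NH3 P1=NH3
Op 7: best P0=NH3 P1=NH3
Op 8: best P0=NH3 P1=NH3
Op 9: best P0=NH3 P1=NH3
Op 10: best P0=NH3 P1=NH0
Op 11: best P0=NH3 P1=NH0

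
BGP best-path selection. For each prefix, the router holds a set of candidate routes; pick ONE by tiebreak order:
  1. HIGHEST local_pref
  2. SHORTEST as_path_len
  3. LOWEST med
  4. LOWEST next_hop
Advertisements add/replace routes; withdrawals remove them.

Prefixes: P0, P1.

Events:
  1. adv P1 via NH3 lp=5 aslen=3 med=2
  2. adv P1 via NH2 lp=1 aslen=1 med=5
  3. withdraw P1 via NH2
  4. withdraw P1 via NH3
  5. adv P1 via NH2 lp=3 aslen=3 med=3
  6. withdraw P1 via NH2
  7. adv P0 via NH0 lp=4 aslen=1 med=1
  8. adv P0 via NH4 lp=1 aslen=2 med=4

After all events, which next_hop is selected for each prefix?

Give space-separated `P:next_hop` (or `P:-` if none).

Answer: P0:NH0 P1:-

Derivation:
Op 1: best P0=- P1=NH3
Op 2: best P0=- P1=NH3
Op 3: best P0=- P1=NH3
Op 4: best P0=- P1=-
Op 5: best P0=- P1=NH2
Op 6: best P0=- P1=-
Op 7: best P0=NH0 P1=-
Op 8: best P0=NH0 P1=-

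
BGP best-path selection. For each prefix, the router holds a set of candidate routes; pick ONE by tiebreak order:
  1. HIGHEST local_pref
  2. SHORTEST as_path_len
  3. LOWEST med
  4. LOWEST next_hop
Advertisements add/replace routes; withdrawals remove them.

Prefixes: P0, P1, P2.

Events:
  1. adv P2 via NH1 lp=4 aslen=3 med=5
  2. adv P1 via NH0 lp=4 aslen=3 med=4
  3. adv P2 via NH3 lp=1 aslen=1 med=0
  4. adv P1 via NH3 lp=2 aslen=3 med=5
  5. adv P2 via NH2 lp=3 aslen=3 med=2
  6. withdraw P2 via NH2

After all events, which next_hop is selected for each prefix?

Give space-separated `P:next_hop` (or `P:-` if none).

Op 1: best P0=- P1=- P2=NH1
Op 2: best P0=- P1=NH0 P2=NH1
Op 3: best P0=- P1=NH0 P2=NH1
Op 4: best P0=- P1=NH0 P2=NH1
Op 5: best P0=- P1=NH0 P2=NH1
Op 6: best P0=- P1=NH0 P2=NH1

Answer: P0:- P1:NH0 P2:NH1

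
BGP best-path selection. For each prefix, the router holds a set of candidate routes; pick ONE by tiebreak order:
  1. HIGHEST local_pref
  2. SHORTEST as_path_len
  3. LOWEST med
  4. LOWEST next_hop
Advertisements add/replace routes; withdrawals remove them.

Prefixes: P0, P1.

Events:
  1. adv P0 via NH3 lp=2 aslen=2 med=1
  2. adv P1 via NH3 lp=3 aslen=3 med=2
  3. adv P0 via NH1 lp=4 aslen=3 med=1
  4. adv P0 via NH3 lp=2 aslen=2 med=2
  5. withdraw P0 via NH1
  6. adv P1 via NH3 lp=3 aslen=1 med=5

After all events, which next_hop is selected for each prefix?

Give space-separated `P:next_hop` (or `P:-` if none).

Answer: P0:NH3 P1:NH3

Derivation:
Op 1: best P0=NH3 P1=-
Op 2: best P0=NH3 P1=NH3
Op 3: best P0=NH1 P1=NH3
Op 4: best P0=NH1 P1=NH3
Op 5: best P0=NH3 P1=NH3
Op 6: best P0=NH3 P1=NH3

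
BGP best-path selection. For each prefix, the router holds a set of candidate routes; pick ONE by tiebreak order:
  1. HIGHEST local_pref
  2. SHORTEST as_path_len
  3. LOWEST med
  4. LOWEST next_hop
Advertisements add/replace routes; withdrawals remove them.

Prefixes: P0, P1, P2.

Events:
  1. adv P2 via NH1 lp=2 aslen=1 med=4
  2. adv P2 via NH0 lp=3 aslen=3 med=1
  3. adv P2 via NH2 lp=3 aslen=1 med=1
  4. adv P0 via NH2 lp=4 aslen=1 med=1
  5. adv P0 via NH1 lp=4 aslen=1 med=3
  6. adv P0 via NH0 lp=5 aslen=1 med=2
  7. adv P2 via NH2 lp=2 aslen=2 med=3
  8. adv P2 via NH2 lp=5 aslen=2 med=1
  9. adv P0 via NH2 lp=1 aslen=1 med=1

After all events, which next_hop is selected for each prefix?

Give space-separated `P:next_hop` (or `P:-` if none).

Answer: P0:NH0 P1:- P2:NH2

Derivation:
Op 1: best P0=- P1=- P2=NH1
Op 2: best P0=- P1=- P2=NH0
Op 3: best P0=- P1=- P2=NH2
Op 4: best P0=NH2 P1=- P2=NH2
Op 5: best P0=NH2 P1=- P2=NH2
Op 6: best P0=NH0 P1=- P2=NH2
Op 7: best P0=NH0 P1=- P2=NH0
Op 8: best P0=NH0 P1=- P2=NH2
Op 9: best P0=NH0 P1=- P2=NH2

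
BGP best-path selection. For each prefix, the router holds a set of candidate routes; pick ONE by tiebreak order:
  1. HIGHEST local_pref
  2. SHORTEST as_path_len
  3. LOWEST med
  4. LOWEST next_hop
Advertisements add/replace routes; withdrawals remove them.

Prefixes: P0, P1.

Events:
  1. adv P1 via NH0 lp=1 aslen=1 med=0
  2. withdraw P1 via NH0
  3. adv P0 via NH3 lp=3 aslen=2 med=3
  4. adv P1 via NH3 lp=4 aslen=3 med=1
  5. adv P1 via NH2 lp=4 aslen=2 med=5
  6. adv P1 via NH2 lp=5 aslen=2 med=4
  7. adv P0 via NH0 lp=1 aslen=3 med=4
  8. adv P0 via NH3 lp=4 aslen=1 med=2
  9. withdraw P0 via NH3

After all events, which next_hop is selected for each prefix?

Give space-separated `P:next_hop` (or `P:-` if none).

Answer: P0:NH0 P1:NH2

Derivation:
Op 1: best P0=- P1=NH0
Op 2: best P0=- P1=-
Op 3: best P0=NH3 P1=-
Op 4: best P0=NH3 P1=NH3
Op 5: best P0=NH3 P1=NH2
Op 6: best P0=NH3 P1=NH2
Op 7: best P0=NH3 P1=NH2
Op 8: best P0=NH3 P1=NH2
Op 9: best P0=NH0 P1=NH2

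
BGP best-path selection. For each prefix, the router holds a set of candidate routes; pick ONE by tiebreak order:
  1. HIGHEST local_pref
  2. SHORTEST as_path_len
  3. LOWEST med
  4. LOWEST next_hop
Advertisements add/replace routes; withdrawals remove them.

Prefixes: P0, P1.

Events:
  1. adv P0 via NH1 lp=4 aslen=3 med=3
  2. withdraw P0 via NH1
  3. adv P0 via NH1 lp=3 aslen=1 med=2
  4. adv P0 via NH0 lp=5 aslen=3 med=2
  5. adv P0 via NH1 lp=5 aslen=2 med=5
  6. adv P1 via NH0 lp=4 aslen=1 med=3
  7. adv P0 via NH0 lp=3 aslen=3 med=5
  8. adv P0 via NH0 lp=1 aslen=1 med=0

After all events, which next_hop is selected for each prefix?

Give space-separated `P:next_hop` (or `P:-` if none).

Op 1: best P0=NH1 P1=-
Op 2: best P0=- P1=-
Op 3: best P0=NH1 P1=-
Op 4: best P0=NH0 P1=-
Op 5: best P0=NH1 P1=-
Op 6: best P0=NH1 P1=NH0
Op 7: best P0=NH1 P1=NH0
Op 8: best P0=NH1 P1=NH0

Answer: P0:NH1 P1:NH0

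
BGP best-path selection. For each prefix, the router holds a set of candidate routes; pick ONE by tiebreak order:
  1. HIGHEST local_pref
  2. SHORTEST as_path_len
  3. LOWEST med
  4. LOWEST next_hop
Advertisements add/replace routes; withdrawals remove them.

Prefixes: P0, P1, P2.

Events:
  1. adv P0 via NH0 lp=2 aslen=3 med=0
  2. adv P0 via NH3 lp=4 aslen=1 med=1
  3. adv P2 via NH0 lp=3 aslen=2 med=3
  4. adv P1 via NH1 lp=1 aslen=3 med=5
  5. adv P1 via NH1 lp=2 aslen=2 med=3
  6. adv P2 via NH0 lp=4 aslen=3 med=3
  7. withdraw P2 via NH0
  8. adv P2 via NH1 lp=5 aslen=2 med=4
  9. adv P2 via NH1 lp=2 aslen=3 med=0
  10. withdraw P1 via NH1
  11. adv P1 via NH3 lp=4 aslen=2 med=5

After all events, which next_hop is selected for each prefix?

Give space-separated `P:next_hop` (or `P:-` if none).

Op 1: best P0=NH0 P1=- P2=-
Op 2: best P0=NH3 P1=- P2=-
Op 3: best P0=NH3 P1=- P2=NH0
Op 4: best P0=NH3 P1=NH1 P2=NH0
Op 5: best P0=NH3 P1=NH1 P2=NH0
Op 6: best P0=NH3 P1=NH1 P2=NH0
Op 7: best P0=NH3 P1=NH1 P2=-
Op 8: best P0=NH3 P1=NH1 P2=NH1
Op 9: best P0=NH3 P1=NH1 P2=NH1
Op 10: best P0=NH3 P1=- P2=NH1
Op 11: best P0=NH3 P1=NH3 P2=NH1

Answer: P0:NH3 P1:NH3 P2:NH1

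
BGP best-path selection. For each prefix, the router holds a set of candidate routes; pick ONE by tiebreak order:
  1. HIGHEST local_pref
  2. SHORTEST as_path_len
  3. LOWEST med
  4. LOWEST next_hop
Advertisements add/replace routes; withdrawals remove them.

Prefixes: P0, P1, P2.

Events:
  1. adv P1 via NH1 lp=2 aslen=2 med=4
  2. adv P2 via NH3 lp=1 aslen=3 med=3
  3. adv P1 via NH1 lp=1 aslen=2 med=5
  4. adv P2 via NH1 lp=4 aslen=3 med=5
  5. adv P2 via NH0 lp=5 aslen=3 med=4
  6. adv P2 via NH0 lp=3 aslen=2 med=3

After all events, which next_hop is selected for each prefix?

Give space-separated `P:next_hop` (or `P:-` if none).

Op 1: best P0=- P1=NH1 P2=-
Op 2: best P0=- P1=NH1 P2=NH3
Op 3: best P0=- P1=NH1 P2=NH3
Op 4: best P0=- P1=NH1 P2=NH1
Op 5: best P0=- P1=NH1 P2=NH0
Op 6: best P0=- P1=NH1 P2=NH1

Answer: P0:- P1:NH1 P2:NH1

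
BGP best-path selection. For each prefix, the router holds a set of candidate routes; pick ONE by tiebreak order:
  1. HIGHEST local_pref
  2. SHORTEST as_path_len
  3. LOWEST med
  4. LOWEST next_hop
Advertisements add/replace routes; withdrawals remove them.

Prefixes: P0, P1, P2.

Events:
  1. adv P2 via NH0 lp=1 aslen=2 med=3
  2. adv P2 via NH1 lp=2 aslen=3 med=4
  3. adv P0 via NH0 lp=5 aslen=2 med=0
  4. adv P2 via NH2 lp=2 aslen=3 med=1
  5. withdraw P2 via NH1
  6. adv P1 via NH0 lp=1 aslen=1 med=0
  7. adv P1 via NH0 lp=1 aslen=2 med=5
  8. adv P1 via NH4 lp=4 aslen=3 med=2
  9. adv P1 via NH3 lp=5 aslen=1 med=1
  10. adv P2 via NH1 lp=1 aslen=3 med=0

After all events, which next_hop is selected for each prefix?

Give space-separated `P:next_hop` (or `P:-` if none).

Answer: P0:NH0 P1:NH3 P2:NH2

Derivation:
Op 1: best P0=- P1=- P2=NH0
Op 2: best P0=- P1=- P2=NH1
Op 3: best P0=NH0 P1=- P2=NH1
Op 4: best P0=NH0 P1=- P2=NH2
Op 5: best P0=NH0 P1=- P2=NH2
Op 6: best P0=NH0 P1=NH0 P2=NH2
Op 7: best P0=NH0 P1=NH0 P2=NH2
Op 8: best P0=NH0 P1=NH4 P2=NH2
Op 9: best P0=NH0 P1=NH3 P2=NH2
Op 10: best P0=NH0 P1=NH3 P2=NH2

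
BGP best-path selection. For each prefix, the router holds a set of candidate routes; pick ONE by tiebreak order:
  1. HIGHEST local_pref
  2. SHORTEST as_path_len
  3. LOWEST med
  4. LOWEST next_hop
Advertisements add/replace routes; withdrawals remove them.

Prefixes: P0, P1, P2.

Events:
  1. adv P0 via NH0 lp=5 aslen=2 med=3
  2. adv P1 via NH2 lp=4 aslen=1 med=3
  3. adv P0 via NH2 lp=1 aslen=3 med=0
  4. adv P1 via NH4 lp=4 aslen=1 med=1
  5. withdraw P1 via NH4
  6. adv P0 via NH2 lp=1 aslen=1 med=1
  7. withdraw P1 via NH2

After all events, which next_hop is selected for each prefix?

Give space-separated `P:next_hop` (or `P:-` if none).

Op 1: best P0=NH0 P1=- P2=-
Op 2: best P0=NH0 P1=NH2 P2=-
Op 3: best P0=NH0 P1=NH2 P2=-
Op 4: best P0=NH0 P1=NH4 P2=-
Op 5: best P0=NH0 P1=NH2 P2=-
Op 6: best P0=NH0 P1=NH2 P2=-
Op 7: best P0=NH0 P1=- P2=-

Answer: P0:NH0 P1:- P2:-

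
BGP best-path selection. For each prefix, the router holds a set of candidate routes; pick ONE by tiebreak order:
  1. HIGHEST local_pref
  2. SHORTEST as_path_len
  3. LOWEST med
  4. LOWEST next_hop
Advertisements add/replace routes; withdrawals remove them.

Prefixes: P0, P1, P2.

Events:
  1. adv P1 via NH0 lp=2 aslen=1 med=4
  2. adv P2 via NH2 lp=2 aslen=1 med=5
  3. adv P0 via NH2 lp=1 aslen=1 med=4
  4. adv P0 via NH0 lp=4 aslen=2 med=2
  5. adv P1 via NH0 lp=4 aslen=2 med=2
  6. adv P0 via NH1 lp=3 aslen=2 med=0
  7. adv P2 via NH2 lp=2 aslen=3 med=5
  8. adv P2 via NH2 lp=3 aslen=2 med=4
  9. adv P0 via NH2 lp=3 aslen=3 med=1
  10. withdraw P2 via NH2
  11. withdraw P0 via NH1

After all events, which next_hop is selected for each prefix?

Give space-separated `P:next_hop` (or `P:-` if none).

Answer: P0:NH0 P1:NH0 P2:-

Derivation:
Op 1: best P0=- P1=NH0 P2=-
Op 2: best P0=- P1=NH0 P2=NH2
Op 3: best P0=NH2 P1=NH0 P2=NH2
Op 4: best P0=NH0 P1=NH0 P2=NH2
Op 5: best P0=NH0 P1=NH0 P2=NH2
Op 6: best P0=NH0 P1=NH0 P2=NH2
Op 7: best P0=NH0 P1=NH0 P2=NH2
Op 8: best P0=NH0 P1=NH0 P2=NH2
Op 9: best P0=NH0 P1=NH0 P2=NH2
Op 10: best P0=NH0 P1=NH0 P2=-
Op 11: best P0=NH0 P1=NH0 P2=-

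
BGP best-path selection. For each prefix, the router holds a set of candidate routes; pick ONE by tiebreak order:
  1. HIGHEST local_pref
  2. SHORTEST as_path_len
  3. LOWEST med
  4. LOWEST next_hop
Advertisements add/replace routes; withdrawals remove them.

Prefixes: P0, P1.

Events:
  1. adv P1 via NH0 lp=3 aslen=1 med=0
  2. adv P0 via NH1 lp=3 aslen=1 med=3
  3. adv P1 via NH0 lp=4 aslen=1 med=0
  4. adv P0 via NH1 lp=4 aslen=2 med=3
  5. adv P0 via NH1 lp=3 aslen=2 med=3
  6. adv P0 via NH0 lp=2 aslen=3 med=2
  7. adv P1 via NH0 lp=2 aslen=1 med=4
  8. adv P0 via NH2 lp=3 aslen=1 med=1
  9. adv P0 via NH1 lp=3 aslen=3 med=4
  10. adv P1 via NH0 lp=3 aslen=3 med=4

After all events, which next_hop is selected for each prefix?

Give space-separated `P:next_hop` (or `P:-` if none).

Op 1: best P0=- P1=NH0
Op 2: best P0=NH1 P1=NH0
Op 3: best P0=NH1 P1=NH0
Op 4: best P0=NH1 P1=NH0
Op 5: best P0=NH1 P1=NH0
Op 6: best P0=NH1 P1=NH0
Op 7: best P0=NH1 P1=NH0
Op 8: best P0=NH2 P1=NH0
Op 9: best P0=NH2 P1=NH0
Op 10: best P0=NH2 P1=NH0

Answer: P0:NH2 P1:NH0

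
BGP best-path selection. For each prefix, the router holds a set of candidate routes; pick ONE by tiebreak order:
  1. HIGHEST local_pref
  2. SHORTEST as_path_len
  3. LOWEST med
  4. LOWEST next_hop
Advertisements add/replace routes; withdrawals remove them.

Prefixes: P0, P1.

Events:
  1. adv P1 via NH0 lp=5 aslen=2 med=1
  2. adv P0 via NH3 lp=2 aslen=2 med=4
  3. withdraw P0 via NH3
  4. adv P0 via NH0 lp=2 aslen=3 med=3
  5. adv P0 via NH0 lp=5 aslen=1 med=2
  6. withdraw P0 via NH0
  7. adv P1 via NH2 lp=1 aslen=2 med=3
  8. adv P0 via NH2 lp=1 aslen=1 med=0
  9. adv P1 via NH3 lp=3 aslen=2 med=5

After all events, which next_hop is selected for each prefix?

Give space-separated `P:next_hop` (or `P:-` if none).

Answer: P0:NH2 P1:NH0

Derivation:
Op 1: best P0=- P1=NH0
Op 2: best P0=NH3 P1=NH0
Op 3: best P0=- P1=NH0
Op 4: best P0=NH0 P1=NH0
Op 5: best P0=NH0 P1=NH0
Op 6: best P0=- P1=NH0
Op 7: best P0=- P1=NH0
Op 8: best P0=NH2 P1=NH0
Op 9: best P0=NH2 P1=NH0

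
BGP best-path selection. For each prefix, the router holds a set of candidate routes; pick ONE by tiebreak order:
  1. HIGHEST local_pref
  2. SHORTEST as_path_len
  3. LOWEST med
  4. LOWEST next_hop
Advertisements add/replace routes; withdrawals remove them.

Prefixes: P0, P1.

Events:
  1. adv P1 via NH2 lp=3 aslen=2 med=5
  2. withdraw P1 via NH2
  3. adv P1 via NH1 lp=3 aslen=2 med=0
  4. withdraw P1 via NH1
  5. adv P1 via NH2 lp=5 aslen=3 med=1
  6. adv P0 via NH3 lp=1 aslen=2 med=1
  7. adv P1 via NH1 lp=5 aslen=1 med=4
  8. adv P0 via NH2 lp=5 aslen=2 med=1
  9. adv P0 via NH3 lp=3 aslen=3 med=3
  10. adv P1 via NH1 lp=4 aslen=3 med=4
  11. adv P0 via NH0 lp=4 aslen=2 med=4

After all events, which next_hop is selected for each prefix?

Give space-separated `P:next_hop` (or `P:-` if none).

Op 1: best P0=- P1=NH2
Op 2: best P0=- P1=-
Op 3: best P0=- P1=NH1
Op 4: best P0=- P1=-
Op 5: best P0=- P1=NH2
Op 6: best P0=NH3 P1=NH2
Op 7: best P0=NH3 P1=NH1
Op 8: best P0=NH2 P1=NH1
Op 9: best P0=NH2 P1=NH1
Op 10: best P0=NH2 P1=NH2
Op 11: best P0=NH2 P1=NH2

Answer: P0:NH2 P1:NH2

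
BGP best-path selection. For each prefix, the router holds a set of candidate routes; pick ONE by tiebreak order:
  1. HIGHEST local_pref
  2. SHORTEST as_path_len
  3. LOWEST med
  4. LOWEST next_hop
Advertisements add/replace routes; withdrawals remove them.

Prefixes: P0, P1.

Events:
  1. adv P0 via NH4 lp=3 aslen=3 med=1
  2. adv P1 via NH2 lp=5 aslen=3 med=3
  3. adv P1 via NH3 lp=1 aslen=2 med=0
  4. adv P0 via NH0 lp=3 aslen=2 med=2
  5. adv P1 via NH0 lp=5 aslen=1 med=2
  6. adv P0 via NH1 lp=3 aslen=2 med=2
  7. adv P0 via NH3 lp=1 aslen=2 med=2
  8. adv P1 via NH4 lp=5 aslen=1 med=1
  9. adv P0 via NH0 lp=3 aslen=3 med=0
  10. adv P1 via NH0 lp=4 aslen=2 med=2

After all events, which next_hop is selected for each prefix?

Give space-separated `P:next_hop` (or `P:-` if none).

Op 1: best P0=NH4 P1=-
Op 2: best P0=NH4 P1=NH2
Op 3: best P0=NH4 P1=NH2
Op 4: best P0=NH0 P1=NH2
Op 5: best P0=NH0 P1=NH0
Op 6: best P0=NH0 P1=NH0
Op 7: best P0=NH0 P1=NH0
Op 8: best P0=NH0 P1=NH4
Op 9: best P0=NH1 P1=NH4
Op 10: best P0=NH1 P1=NH4

Answer: P0:NH1 P1:NH4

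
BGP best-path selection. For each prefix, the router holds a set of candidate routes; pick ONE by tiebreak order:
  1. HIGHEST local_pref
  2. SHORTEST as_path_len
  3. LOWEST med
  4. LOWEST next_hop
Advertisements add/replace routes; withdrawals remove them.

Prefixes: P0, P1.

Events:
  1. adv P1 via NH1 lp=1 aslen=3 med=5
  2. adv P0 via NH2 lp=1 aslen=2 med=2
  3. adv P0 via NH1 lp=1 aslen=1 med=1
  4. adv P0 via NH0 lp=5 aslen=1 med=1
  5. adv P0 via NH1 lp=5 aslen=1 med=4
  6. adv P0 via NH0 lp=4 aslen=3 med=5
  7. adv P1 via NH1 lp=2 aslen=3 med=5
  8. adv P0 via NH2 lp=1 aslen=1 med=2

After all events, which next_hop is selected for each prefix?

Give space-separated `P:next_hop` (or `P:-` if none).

Answer: P0:NH1 P1:NH1

Derivation:
Op 1: best P0=- P1=NH1
Op 2: best P0=NH2 P1=NH1
Op 3: best P0=NH1 P1=NH1
Op 4: best P0=NH0 P1=NH1
Op 5: best P0=NH0 P1=NH1
Op 6: best P0=NH1 P1=NH1
Op 7: best P0=NH1 P1=NH1
Op 8: best P0=NH1 P1=NH1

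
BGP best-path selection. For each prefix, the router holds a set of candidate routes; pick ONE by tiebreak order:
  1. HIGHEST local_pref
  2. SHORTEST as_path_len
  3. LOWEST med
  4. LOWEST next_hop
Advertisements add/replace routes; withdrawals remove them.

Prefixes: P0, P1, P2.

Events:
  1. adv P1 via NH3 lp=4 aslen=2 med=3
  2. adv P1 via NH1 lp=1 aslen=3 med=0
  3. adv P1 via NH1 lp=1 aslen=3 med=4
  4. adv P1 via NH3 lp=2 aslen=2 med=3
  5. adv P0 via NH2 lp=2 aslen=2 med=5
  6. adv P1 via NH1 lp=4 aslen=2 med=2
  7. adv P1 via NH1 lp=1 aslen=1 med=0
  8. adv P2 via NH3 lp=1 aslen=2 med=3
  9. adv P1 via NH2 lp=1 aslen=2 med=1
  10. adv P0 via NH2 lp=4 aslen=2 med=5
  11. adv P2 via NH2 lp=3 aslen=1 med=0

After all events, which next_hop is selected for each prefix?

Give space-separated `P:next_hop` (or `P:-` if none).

Op 1: best P0=- P1=NH3 P2=-
Op 2: best P0=- P1=NH3 P2=-
Op 3: best P0=- P1=NH3 P2=-
Op 4: best P0=- P1=NH3 P2=-
Op 5: best P0=NH2 P1=NH3 P2=-
Op 6: best P0=NH2 P1=NH1 P2=-
Op 7: best P0=NH2 P1=NH3 P2=-
Op 8: best P0=NH2 P1=NH3 P2=NH3
Op 9: best P0=NH2 P1=NH3 P2=NH3
Op 10: best P0=NH2 P1=NH3 P2=NH3
Op 11: best P0=NH2 P1=NH3 P2=NH2

Answer: P0:NH2 P1:NH3 P2:NH2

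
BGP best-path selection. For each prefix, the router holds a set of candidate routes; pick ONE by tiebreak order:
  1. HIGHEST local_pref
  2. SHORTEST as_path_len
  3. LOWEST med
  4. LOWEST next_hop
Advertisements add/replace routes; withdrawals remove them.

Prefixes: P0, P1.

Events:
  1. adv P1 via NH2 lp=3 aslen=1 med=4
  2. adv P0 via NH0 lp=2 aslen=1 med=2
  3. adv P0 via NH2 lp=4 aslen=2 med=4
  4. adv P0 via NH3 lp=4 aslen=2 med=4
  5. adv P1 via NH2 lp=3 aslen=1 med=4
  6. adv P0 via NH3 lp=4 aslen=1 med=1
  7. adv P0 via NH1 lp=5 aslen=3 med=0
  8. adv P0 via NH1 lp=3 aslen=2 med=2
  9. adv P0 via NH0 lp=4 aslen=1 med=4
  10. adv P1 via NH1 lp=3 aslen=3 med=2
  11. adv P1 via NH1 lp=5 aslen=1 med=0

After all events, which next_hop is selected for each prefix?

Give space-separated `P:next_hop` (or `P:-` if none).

Answer: P0:NH3 P1:NH1

Derivation:
Op 1: best P0=- P1=NH2
Op 2: best P0=NH0 P1=NH2
Op 3: best P0=NH2 P1=NH2
Op 4: best P0=NH2 P1=NH2
Op 5: best P0=NH2 P1=NH2
Op 6: best P0=NH3 P1=NH2
Op 7: best P0=NH1 P1=NH2
Op 8: best P0=NH3 P1=NH2
Op 9: best P0=NH3 P1=NH2
Op 10: best P0=NH3 P1=NH2
Op 11: best P0=NH3 P1=NH1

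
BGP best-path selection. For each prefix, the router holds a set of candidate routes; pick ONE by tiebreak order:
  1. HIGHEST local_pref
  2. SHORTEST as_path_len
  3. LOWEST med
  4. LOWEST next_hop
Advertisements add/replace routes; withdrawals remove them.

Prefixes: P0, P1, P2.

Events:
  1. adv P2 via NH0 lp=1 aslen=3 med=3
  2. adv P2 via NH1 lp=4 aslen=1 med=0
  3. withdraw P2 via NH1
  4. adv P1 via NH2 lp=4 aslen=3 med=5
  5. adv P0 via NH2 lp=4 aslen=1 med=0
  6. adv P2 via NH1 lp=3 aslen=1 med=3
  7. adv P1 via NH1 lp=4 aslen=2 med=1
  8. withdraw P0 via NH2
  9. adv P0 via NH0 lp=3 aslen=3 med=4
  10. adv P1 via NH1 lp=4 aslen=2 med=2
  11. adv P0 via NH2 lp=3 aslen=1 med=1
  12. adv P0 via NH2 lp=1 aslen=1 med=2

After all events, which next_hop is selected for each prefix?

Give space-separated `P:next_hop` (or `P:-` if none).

Op 1: best P0=- P1=- P2=NH0
Op 2: best P0=- P1=- P2=NH1
Op 3: best P0=- P1=- P2=NH0
Op 4: best P0=- P1=NH2 P2=NH0
Op 5: best P0=NH2 P1=NH2 P2=NH0
Op 6: best P0=NH2 P1=NH2 P2=NH1
Op 7: best P0=NH2 P1=NH1 P2=NH1
Op 8: best P0=- P1=NH1 P2=NH1
Op 9: best P0=NH0 P1=NH1 P2=NH1
Op 10: best P0=NH0 P1=NH1 P2=NH1
Op 11: best P0=NH2 P1=NH1 P2=NH1
Op 12: best P0=NH0 P1=NH1 P2=NH1

Answer: P0:NH0 P1:NH1 P2:NH1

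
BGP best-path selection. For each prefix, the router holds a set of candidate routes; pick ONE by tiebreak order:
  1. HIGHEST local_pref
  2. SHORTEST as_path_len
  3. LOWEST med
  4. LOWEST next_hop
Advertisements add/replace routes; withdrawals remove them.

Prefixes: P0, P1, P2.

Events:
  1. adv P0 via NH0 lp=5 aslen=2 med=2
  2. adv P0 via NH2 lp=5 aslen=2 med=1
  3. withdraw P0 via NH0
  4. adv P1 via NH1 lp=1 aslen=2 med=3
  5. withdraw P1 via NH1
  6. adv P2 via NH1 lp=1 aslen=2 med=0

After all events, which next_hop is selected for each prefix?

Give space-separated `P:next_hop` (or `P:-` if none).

Answer: P0:NH2 P1:- P2:NH1

Derivation:
Op 1: best P0=NH0 P1=- P2=-
Op 2: best P0=NH2 P1=- P2=-
Op 3: best P0=NH2 P1=- P2=-
Op 4: best P0=NH2 P1=NH1 P2=-
Op 5: best P0=NH2 P1=- P2=-
Op 6: best P0=NH2 P1=- P2=NH1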